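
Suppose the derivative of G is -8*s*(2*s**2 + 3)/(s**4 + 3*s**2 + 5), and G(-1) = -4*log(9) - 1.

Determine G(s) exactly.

G(s) = -4*log(s**4 + 3*s**2 + 5) - 1

G'(s) matches the chain-rule pattern g'(h)*h' with inner function h(s) = s**4 + 3*s**2 + 5; substituting u = h(s) collapses the integral.
A general antiderivative is -4*log(s**4 + 3*s**2 + 5) + C.
The condition gives C = -4*log(9) - 1 - (-4*log(9)) = -1.
So G(s) = -4*log(s**4 + 3*s**2 + 5) - 1.
Check: d/ds[-4*log(s**4 + 3*s**2 + 5) - 1] = (-16*s**3 - 24*s)/(s**4 + 3*s**2 + 5), which equals G'(s).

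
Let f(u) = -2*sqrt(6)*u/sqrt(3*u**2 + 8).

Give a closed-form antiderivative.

An antiderivative is F(u) = -2*sqrt(6)*sqrt(3*u**2 + 8)/3.

The substitution w = u**2/2 + 4/3 works: f is exactly (dF/dw)*(dw/du) for that inner function.
Check: d/du[-2*sqrt(6)*sqrt(3*u**2 + 8)/3] = -2*sqrt(6)*u/sqrt(3*u**2 + 8) = f(u).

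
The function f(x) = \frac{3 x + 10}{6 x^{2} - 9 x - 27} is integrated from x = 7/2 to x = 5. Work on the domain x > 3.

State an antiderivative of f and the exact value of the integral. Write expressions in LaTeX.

The denominator factors as 3 \left(x - 3\right) \left(2 x + 3\right); partial fractions split f into directly integrable pieces: - \frac{11}{27 \left(2 x + 3\right)} + \frac{19}{27 \left(x - 3\right)}.
F(x) = - \frac{- 38 \log{\left(x - 3 \right)} + 11 \log{\left(x + \frac{3}{2} \right)}}{54} is an antiderivative of f.
Check: d/dx[- \frac{- 38 \log{\left(x - 3 \right)} + 11 \log{\left(x + \frac{3}{2} \right)}}{54}] = \frac{3 x + 10}{6 x^{2} - 9 x - 27} = f(x).
F(5) = - \frac{11 \log{\left(\frac{13}{2} \right)}}{54} + \frac{19 \log{\left(2 \right)}}{27}; F(7/2) = - \frac{19 \log{\left(2 \right)}}{27} - \frac{11 \log{\left(5 \right)}}{54}.
Integral = F(5) - F(7/2) = - \frac{11 \log{\left(\frac{13}{2} \right)}}{54} + \frac{11 \log{\left(5 \right)}}{54} + \frac{38 \log{\left(2 \right)}}{27}.

Antiderivative: F(x) = - \frac{- 38 \log{\left(x - 3 \right)} + 11 \log{\left(x + \frac{3}{2} \right)}}{54}; value = - \frac{11 \log{\left(\frac{13}{2} \right)}}{54} + \frac{11 \log{\left(5 \right)}}{54} + \frac{38 \log{\left(2 \right)}}{27}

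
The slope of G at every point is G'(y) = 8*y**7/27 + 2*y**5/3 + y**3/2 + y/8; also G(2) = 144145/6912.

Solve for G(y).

The substitution u = -y**2/3 - 1/4 works: G'(y) is exactly (dG/du)*(du/dy) for that inner function.
A general antiderivative is 3*(-y**2/3 - 1/4)**4 + C.
The condition gives C = 144145/6912 - (130321/6912) = 2.
So G(y) = ((-4*y**2 - 3)**4 + 13824)/6912.
Check: d/dy[((-4*y**2 - 3)**4 + 13824)/6912] = 8*y**7/27 + 2*y**5/3 + y**3/2 + y/8 = G'(y).

G(y) = ((-4*y**2 - 3)**4 + 13824)/6912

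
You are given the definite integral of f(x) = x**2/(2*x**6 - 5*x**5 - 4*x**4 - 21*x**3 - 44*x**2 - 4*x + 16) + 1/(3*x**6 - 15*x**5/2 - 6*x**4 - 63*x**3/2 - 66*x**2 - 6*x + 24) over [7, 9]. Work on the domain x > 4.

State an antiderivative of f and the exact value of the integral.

Factor the denominator (3*(x - 4)*(x + 1)**2*(2*x - 1)*(x**2 + 4)) and decompose: f = (19*x - 84)/(2550*(x**2 + 4)) - 88/(3213*(2*x - 1)) + 1/(675*(x + 1)) + 1/(45*(x + 1)**2) + 1/(210*(x - 4)); each piece integrates to a log, atan, or power term.
F(x) = log(x - 4)/210 - 44*log(x - 1/2)/3213 + log(x + 1)/675 + 19*log(x**2 + 4)/5100 - 7*atan(x/2)/425 - 1/(45*x + 45) is an antiderivative of f.
Check: d/dx[log(x - 4)/210 - 44*log(x - 1/2)/3213 + log(x + 1)/675 + 19*log(x**2 + 4)/5100 - 7*atan(x/2)/425 - 1/(45*x + 45)] = (3*x**2 + 2)/(6*x**6 - 15*x**5 - 12*x**4 - 63*x**3 - 132*x**2 - 12*x + 48), which equals f(x).
F(9) = -44*log(17/2)/3213 - 7*atan(9/2)/425 - 1/450 + log(10)/675 + log(5)/210 + 19*log(85)/5100; F(7) = -44*log(13/2)/3213 - 7*atan(7/2)/425 - 1/360 + log(8)/675 + log(3)/210 + 19*log(53)/5100.
Integral = F(9) - F(7) = -44*log(17/2)/3213 - 7*atan(9/2)/425 - 19*log(53)/5100 - log(3)/210 - log(8)/675 + 1/1800 + log(10)/675 + log(5)/210 + 19*log(85)/5100 + 7*atan(7/2)/425 + 44*log(13/2)/3213.

Antiderivative: F(x) = log(x - 4)/210 - 44*log(x - 1/2)/3213 + log(x + 1)/675 + 19*log(x**2 + 4)/5100 - 7*atan(x/2)/425 - 1/(45*x + 45); value = -44*log(17/2)/3213 - 7*atan(9/2)/425 - 19*log(53)/5100 - log(3)/210 - log(8)/675 + 1/1800 + log(10)/675 + log(5)/210 + 19*log(85)/5100 + 7*atan(7/2)/425 + 44*log(13/2)/3213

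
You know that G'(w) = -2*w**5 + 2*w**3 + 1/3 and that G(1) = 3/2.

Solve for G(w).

G(w) = -w**6/3 + w**4/2 + w/3 + 1

Integrate term by term and add the pieces.
A general antiderivative is -w**6/3 + w**4/2 + w/3 + C.
The condition gives C = 3/2 - (1/2) = 1.
So G(w) = -w**6/3 + w**4/2 + w/3 + 1.
Check: d/dw[-w**6/3 + w**4/2 + w/3 + 1] = -2*w**5 + 2*w**3 + 1/3 = G'(w).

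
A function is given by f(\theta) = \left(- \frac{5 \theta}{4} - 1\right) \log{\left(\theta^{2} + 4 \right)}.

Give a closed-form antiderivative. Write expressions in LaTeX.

An antiderivative is F(\theta) = \frac{5 \theta^{2}}{8} + 2 \theta + \left(- \frac{5 \theta^{2}}{8} - \theta\right) \log{\left(\theta^{2} + 4 \right)} - \frac{5 \log{\left(\theta^{2} + 4 \right)}}{2} - 4 \operatorname{atan}{\left(\frac{\theta}{2} \right)}.

A candidate is checked by its d/d\theta: the result must match f(\theta).
Check: d/d\theta[\frac{5 \theta^{2}}{8} + 2 \theta + \left(- \frac{5 \theta^{2}}{8} - \theta\right) \log{\left(\theta^{2} + 4 \right)} - \frac{5 \log{\left(\theta^{2} + 4 \right)}}{2} - 4 \operatorname{atan}{\left(\frac{\theta}{2} \right)}] = - \frac{5 \theta \log{\left(\theta^{2} + 4 \right)}}{4} - \log{\left(\theta^{2} + 4 \right)}, which equals f(\theta).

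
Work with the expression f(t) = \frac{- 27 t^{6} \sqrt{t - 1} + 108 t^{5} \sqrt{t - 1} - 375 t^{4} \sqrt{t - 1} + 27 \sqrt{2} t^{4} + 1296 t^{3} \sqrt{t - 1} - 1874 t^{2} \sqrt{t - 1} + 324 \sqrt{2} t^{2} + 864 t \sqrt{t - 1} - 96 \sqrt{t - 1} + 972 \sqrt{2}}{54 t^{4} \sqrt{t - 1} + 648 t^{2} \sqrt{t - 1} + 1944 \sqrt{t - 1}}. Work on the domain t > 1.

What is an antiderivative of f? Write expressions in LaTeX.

An antiderivative is F(t) = \frac{- 9 t^{5} + 54 t^{4} - 105 t^{3} + 54 \sqrt{2} t^{2} \sqrt{t - 1} + 72 t^{2} - 16 t + 324 \sqrt{2} \sqrt{t - 1}}{54 t^{2} + 324}.

Whatever form F(t) takes, F'(t) = f(t) is non-negotiable.
Check: d/dt[\frac{- 9 t^{5} + 54 t^{4} - 105 t^{3} + 54 \sqrt{2} t^{2} \sqrt{t - 1} + 72 t^{2} - 16 t + 324 \sqrt{2} \sqrt{t - 1}}{54 t^{2} + 324}] = \frac{- 27 t^{6} \sqrt{t - 1} + 108 t^{5} \sqrt{t - 1} - 375 t^{4} \sqrt{t - 1} + 27 \sqrt{2} t^{4} + 1296 t^{3} \sqrt{t - 1} - 1874 t^{2} \sqrt{t - 1} + 324 \sqrt{2} t^{2} + 864 t \sqrt{t - 1} - 96 \sqrt{t - 1} + 972 \sqrt{2}}{54 t^{4} \sqrt{t - 1} + 648 t^{2} \sqrt{t - 1} + 1944 \sqrt{t - 1}} = f(t).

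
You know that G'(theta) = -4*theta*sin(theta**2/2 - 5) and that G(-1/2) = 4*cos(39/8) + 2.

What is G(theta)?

G(theta) = 4*cos(theta**2/2 - 5) + 2

G'(theta) matches the chain-rule pattern g'(h)*h' with inner function h(theta) = theta**2/2 - 5; substituting u = h(theta) collapses the integral.
A general antiderivative is 4*cos(theta**2/2 - 5) + C.
The condition gives C = 4*cos(39/8) + 2 - (4*cos(39/8)) = 2.
So G(theta) = 4*cos(theta**2/2 - 5) + 2.
Check: d/dtheta[4*cos(theta**2/2 - 5) + 2] = -4*theta*sin(theta**2/2 - 5) = G'(theta).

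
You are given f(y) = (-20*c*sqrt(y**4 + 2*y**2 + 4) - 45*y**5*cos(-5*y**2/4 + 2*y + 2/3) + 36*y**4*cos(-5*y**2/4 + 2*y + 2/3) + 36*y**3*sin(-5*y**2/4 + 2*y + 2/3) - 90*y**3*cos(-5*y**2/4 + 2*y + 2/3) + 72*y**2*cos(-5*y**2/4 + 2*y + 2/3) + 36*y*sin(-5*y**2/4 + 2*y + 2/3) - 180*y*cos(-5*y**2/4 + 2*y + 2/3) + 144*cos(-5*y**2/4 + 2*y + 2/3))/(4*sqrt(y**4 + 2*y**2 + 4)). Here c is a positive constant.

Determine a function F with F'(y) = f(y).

An antiderivative is F(y) = -(10*c*y - 9*sqrt(y**4 + 2*y**2 + 4)*sin(-5*y**2/4 + 2*y + 2/3))/2.

Any candidate F(y) must reproduce f(y) exactly when differentiated.
Check: d/dy[-(10*c*y - 9*sqrt(y**4 + 2*y**2 + 4)*sin(-5*y**2/4 + 2*y + 2/3))/2] = (-20*c*sqrt(y**4 + 2*y**2 + 4) - 45*y**5*cos(-5*y**2/4 + 2*y + 2/3) + 36*y**4*cos(-5*y**2/4 + 2*y + 2/3) + 36*y**3*sin(-5*y**2/4 + 2*y + 2/3) - 90*y**3*cos(-5*y**2/4 + 2*y + 2/3) + 72*y**2*cos(-5*y**2/4 + 2*y + 2/3) + 36*y*sin(-5*y**2/4 + 2*y + 2/3) - 180*y*cos(-5*y**2/4 + 2*y + 2/3) + 144*cos(-5*y**2/4 + 2*y + 2/3))/(4*sqrt(y**4 + 2*y**2 + 4)) = f(y).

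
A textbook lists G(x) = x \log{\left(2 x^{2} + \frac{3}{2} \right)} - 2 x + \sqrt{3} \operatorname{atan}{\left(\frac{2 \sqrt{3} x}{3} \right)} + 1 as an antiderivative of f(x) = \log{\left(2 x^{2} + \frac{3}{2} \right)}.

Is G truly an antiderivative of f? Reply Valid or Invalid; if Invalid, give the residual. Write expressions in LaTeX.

Valid. The derivative of G reproduces f.

d/dx[G] = \log{\left(2 x^{2} + \frac{3}{2} \right)}
This equals f(x) exactly, so the claim holds.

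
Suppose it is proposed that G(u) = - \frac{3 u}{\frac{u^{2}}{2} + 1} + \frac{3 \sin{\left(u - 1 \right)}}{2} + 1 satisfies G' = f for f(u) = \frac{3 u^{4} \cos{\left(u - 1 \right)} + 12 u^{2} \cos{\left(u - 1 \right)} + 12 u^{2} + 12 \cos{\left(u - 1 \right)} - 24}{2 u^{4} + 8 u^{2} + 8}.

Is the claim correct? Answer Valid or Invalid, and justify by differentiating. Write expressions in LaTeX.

d/du[G] = \frac{3 u^{4} \cos{\left(u - 1 \right)} + 12 u^{2} \cos{\left(u - 1 \right)} + 12 u^{2} + 12 \cos{\left(u - 1 \right)} - 24}{2 u^{4} + 8 u^{2} + 8}
This equals f(u) exactly, so the claim holds.

Valid - differentiating G returns exactly f.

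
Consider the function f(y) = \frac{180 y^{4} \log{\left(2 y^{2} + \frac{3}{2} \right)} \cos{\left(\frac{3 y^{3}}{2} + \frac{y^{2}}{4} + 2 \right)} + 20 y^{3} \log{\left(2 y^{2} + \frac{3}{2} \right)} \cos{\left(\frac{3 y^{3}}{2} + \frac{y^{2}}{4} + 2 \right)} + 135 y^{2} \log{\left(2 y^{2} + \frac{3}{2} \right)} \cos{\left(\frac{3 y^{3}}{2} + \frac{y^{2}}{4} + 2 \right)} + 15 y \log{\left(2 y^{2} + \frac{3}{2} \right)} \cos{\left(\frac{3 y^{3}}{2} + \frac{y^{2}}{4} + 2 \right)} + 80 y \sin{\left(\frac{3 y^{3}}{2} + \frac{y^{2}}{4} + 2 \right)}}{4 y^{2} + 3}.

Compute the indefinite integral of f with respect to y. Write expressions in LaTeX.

F(y) = 10 \log{\left(2 y^{2} + \frac{3}{2} \right)} \sin{\left(\frac{3 y^{3}}{2} + \frac{y^{2}}{4} + 2 \right)} + C

Recognize the product-rule pattern: f = u'v + uv' with u = 10 \log{\left(2 y^{2} + \frac{3}{2} \right)}, v = \sin{\left(\frac{3 y^{3}}{2} + \frac{y^{2}}{4} + 2 \right)}, so integration by parts undoes it.
Check: d/dy[10 \log{\left(2 y^{2} + \frac{3}{2} \right)} \sin{\left(\frac{3 y^{3}}{2} + \frac{y^{2}}{4} + 2 \right)}] = \frac{180 y^{4} \log{\left(2 y^{2} + \frac{3}{2} \right)} \cos{\left(\frac{3 y^{3}}{2} + \frac{y^{2}}{4} + 2 \right)} + 20 y^{3} \log{\left(2 y^{2} + \frac{3}{2} \right)} \cos{\left(\frac{3 y^{3}}{2} + \frac{y^{2}}{4} + 2 \right)} + 135 y^{2} \log{\left(2 y^{2} + \frac{3}{2} \right)} \cos{\left(\frac{3 y^{3}}{2} + \frac{y^{2}}{4} + 2 \right)} + 15 y \log{\left(2 y^{2} + \frac{3}{2} \right)} \cos{\left(\frac{3 y^{3}}{2} + \frac{y^{2}}{4} + 2 \right)} + 80 y \sin{\left(\frac{3 y^{3}}{2} + \frac{y^{2}}{4} + 2 \right)}}{4 y^{2} + 3} = f(y).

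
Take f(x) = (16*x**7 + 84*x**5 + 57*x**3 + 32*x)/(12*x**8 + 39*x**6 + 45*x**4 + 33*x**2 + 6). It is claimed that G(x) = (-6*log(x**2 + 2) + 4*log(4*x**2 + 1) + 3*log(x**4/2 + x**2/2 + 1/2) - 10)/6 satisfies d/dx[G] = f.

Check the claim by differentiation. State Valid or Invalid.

Valid - the claim checks out under differentiation.

d/dx[G] = (16*x**7 + 84*x**5 + 57*x**3 + 32*x)/(12*x**8 + 39*x**6 + 45*x**4 + 33*x**2 + 6)
This equals f(x) exactly, so the claim holds.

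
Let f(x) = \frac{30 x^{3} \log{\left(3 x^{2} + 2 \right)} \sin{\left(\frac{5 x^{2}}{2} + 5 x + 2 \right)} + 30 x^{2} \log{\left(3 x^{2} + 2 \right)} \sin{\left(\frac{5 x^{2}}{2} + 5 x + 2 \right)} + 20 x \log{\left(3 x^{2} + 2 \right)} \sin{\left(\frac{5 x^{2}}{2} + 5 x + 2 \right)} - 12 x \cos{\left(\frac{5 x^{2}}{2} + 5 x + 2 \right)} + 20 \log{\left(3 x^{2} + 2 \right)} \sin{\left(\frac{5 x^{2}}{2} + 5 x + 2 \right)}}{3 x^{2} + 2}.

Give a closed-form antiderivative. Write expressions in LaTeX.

Recognize the product-rule pattern: f = u'v + uv' with u = - 2 \cos{\left(\frac{5 x^{2}}{2} + 5 x + 2 \right)}, v = \log{\left(3 x^{2} + 2 \right)}, so integration by parts undoes it.
Check: d/dx[- 2 \log{\left(3 x^{2} + 2 \right)} \cos{\left(\frac{5 x^{2}}{2} + 5 x + 2 \right)}] = \frac{30 x^{3} \log{\left(3 x^{2} + 2 \right)} \sin{\left(\frac{5 x^{2}}{2} + 5 x + 2 \right)} + 30 x^{2} \log{\left(3 x^{2} + 2 \right)} \sin{\left(\frac{5 x^{2}}{2} + 5 x + 2 \right)} + 20 x \log{\left(3 x^{2} + 2 \right)} \sin{\left(\frac{5 x^{2}}{2} + 5 x + 2 \right)} - 12 x \cos{\left(\frac{5 x^{2}}{2} + 5 x + 2 \right)} + 20 \log{\left(3 x^{2} + 2 \right)} \sin{\left(\frac{5 x^{2}}{2} + 5 x + 2 \right)}}{3 x^{2} + 2} = f(x).

An antiderivative is F(x) = - 2 \log{\left(3 x^{2} + 2 \right)} \cos{\left(\frac{5 x^{2}}{2} + 5 x + 2 \right)}.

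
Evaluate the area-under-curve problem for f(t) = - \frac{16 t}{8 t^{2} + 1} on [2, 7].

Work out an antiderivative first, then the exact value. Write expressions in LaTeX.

f matches the chain-rule pattern g'(h)*h' with inner function h(t) = 4 t^{2} + \frac{1}{2}; substituting u = h(t) collapses the integral.
F(t) = - \log{\left(4 t^{2} + \frac{1}{2} \right)} is an antiderivative of f.
Check: d/dt[- \log{\left(4 t^{2} + \frac{1}{2} \right)}] = - \frac{16 t}{8 t^{2} + 1} = f(t).
F(7) = - \log{\left(\frac{393}{2} \right)}; F(2) = - \log{\left(\frac{33}{2} \right)}.
Integral = F(7) - F(2) = - \log{\left(\frac{393}{2} \right)} + \log{\left(\frac{33}{2} \right)}.

Antiderivative: F(t) = - \log{\left(4 t^{2} + \frac{1}{2} \right)}; value = - \log{\left(\frac{393}{2} \right)} + \log{\left(\frac{33}{2} \right)}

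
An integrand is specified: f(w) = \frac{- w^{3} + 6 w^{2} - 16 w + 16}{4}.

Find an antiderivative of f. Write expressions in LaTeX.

An antiderivative is F(w) = - \left(- \frac{w^{2}}{4} + w - 2\right)^{2}.

The substitution u = - \frac{w^{2}}{4} + w - 2 works: f is exactly (dF/du)*(du/dw) for that inner function.
Check: d/dw[- \left(- \frac{w^{2}}{4} + w - 2\right)^{2}] = - \frac{w^{3}}{4} + \frac{3 w^{2}}{2} - 4 w + 4, which equals f(w).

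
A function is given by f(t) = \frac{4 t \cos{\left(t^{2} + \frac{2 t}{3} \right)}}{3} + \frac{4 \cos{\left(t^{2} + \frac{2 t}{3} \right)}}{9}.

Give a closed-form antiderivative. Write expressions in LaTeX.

An antiderivative is F(t) = \frac{2 \sin{\left(t^{2} + \frac{2 t}{3} \right)}}{3}.

f matches the chain-rule pattern g'(h)*h' with inner function h(t) = t^{2} + \frac{2 t}{3}; substituting u = h(t) collapses the integral.
Check: d/dt[\frac{2 \sin{\left(t^{2} + \frac{2 t}{3} \right)}}{3}] = \frac{4 t \cos{\left(t^{2} + \frac{2 t}{3} \right)}}{3} + \frac{4 \cos{\left(t^{2} + \frac{2 t}{3} \right)}}{9} = f(t).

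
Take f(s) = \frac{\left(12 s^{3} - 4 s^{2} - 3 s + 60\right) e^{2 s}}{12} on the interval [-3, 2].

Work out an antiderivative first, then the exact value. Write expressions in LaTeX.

f has the shape u'v + uv' for u = \frac{s^{3}}{2} - \frac{11 s^{2}}{12} + \frac{19 s}{24} + \frac{101}{48} and v = e^{2 s} — it is the derivative of the product u*v.
F(s) = \frac{s^{3} e^{2 s}}{2} - \frac{11 s^{2} e^{2 s}}{12} + \frac{19 s e^{2 s}}{24} + \frac{101 e^{2 s}}{48} is an antiderivative of f.
Check: d/ds[\frac{s^{3} e^{2 s}}{2} - \frac{11 s^{2} e^{2 s}}{12} + \frac{19 s e^{2 s}}{24} + \frac{101 e^{2 s}}{48}] = s^{3} e^{2 s} - \frac{s^{2} e^{2 s}}{3} - \frac{s e^{2 s}}{4} + 5 e^{2 s}, which equals f(s).
F(2) = \frac{193 e^{4}}{48}; F(-3) = - \frac{1057}{48 e^{6}}.
Integral = F(2) - F(-3) = \frac{1057}{48 e^{6}} + \frac{193 e^{4}}{48}.

Antiderivative: F(s) = \frac{s^{3} e^{2 s}}{2} - \frac{11 s^{2} e^{2 s}}{12} + \frac{19 s e^{2 s}}{24} + \frac{101 e^{2 s}}{48}; value = \frac{1057}{48 e^{6}} + \frac{193 e^{4}}{48}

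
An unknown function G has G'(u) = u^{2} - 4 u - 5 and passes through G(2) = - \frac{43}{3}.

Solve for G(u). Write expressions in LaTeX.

G(u) = \frac{u^{3} - 6 u^{2} - 15 u + 3}{3}

The integrand splits into summands that can be handled one at a time.
A general antiderivative is \frac{u^{3}}{3} - 2 u^{2} - 5 u + C.
The condition gives C = - \frac{43}{3} - (- \frac{46}{3}) = 1.
So G(u) = \frac{u^{3} - 6 u^{2} - 15 u + 3}{3}.
Check: d/du[\frac{u^{3} - 6 u^{2} - 15 u + 3}{3}] = u^{2} - 4 u - 5 = G'(u).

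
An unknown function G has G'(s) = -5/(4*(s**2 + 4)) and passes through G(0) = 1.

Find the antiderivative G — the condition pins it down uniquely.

G(s) = -(5*atan(s/2) - 8)/8

A candidate passes only if d/ds[G] lands on the given G'(s) exactly.
A general antiderivative is -5*atan(s/2)/8 + C.
The condition gives C = 1 - (0) = 1.
So G(s) = -(5*atan(s/2) - 8)/8.
Check: d/ds[-(5*atan(s/2) - 8)/8] = -5/(4*s**2 + 16), which equals G'(s).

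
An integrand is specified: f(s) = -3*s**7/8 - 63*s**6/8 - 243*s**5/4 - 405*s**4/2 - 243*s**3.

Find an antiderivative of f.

An antiderivative is F(s) = -3*s**4*(s + 6)**4/64.

f matches the chain-rule pattern g'(h)*h' with inner function h(s) = s**2/2 + 3*s; substituting u = h(s) collapses the integral.
Check: d/ds[-3*s**4*(s + 6)**4/64] = -3*s**7/8 - 63*s**6/8 - 243*s**5/4 - 405*s**4/2 - 243*s**3 = f(s).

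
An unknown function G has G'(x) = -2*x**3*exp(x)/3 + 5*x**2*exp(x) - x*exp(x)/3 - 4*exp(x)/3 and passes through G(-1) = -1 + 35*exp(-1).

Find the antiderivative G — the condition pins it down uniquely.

G(x) = -2*x**3*exp(x)/3 + 7*x**2*exp(x) - 43*x*exp(x)/3 + 13*exp(x) - 1

Recognize the product-rule pattern: G'(x) = u'v + uv' with u = -2*x**3/3 + 7*x**2 - 43*x/3 + 13, v = exp(x), so integration by parts undoes it.
A general antiderivative is (-2*x**3 + 21*x**2 - 43*x + 39)*exp(x)/3 + C.
The condition gives C = -1 + 35*exp(-1) - (35*exp(-1)) = -1.
So G(x) = -2*x**3*exp(x)/3 + 7*x**2*exp(x) - 43*x*exp(x)/3 + 13*exp(x) - 1.
Check: d/dx[-2*x**3*exp(x)/3 + 7*x**2*exp(x) - 43*x*exp(x)/3 + 13*exp(x) - 1] = -2*x**3*exp(x)/3 + 5*x**2*exp(x) - x*exp(x)/3 - 4*exp(x)/3 = G'(x).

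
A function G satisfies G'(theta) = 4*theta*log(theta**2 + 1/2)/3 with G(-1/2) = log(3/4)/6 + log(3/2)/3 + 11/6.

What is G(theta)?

G(theta) = 2*theta**2*log(theta**2 + 1/2)/3 - 2*theta**2/3 + log(2*theta**2 + 1)/3 + 2

Any candidate G(theta) must reproduce the stated G'(theta) exactly.
A general antiderivative is 2*theta**2*log(theta**2 + 1/2)/3 - 2*theta**2/3 + log(2*theta**2 + 1)/3 + C.
The condition gives C = log(3/4)/6 + log(3/2)/3 + 11/6 - (-1/6 + log(3/4)/6 + log(3/2)/3) = 2.
So G(theta) = 2*theta**2*log(theta**2 + 1/2)/3 - 2*theta**2/3 + log(2*theta**2 + 1)/3 + 2.
Check: d/dtheta[2*theta**2*log(theta**2 + 1/2)/3 - 2*theta**2/3 + log(2*theta**2 + 1)/3 + 2] = 4*theta*log(theta**2 + 1/2)/3 = G'(theta).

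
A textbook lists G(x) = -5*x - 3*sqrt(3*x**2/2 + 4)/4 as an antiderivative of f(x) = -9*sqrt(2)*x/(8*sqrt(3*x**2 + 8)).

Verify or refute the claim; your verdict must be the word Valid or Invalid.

Invalid: d/dx[G] - f = -5, which is not 0.

d/dx[G] = (-9*sqrt(2)*x - 40*sqrt(3*x**2 + 8))/(8*sqrt(3*x**2 + 8))
d/dx[G] - f(x) = -5 != 0.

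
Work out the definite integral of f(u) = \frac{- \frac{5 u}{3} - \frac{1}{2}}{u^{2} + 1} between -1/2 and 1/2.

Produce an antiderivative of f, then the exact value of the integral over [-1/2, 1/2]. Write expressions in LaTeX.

For F(u) to be correct the identity F'(u) - f(u) = 0 must hold.
F(u) = \frac{- 5 \log{\left(u^{2} + 1 \right)} - 3 \operatorname{atan}{\left(u \right)}}{6} is an antiderivative of f.
Check: d/du[\frac{- 5 \log{\left(u^{2} + 1 \right)} - 3 \operatorname{atan}{\left(u \right)}}{6}] = \frac{- 10 u - 3}{6 u^{2} + 6}, which equals f(u).
F(1/2) = - \frac{\operatorname{atan}{\left(\frac{1}{2} \right)}}{2} - \frac{5 \log{\left(\frac{5}{4} \right)}}{6}; F(-1/2) = - \frac{5 \log{\left(\frac{5}{4} \right)}}{6} + \frac{\operatorname{atan}{\left(\frac{1}{2} \right)}}{2}.
Integral = F(1/2) - F(-1/2) = - \operatorname{atan}{\left(\frac{1}{2} \right)}.

Antiderivative: F(u) = \frac{- 5 \log{\left(u^{2} + 1 \right)} - 3 \operatorname{atan}{\left(u \right)}}{6}; value = - \operatorname{atan}{\left(\frac{1}{2} \right)}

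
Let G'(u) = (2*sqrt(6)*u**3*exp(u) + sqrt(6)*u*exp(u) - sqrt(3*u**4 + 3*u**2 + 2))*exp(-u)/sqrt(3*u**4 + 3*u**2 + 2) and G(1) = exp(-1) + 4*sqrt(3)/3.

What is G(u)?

The proposed G(u) is checked by its d/du: the result must match the given G'(u).
A general antiderivative is sqrt(2*u**4 + 2*u**2 + 4/3) + exp(-u) + C.
The condition gives C = exp(-1) + 4*sqrt(3)/3 - (exp(-1) + 4*sqrt(3)/3) = 0.
So G(u) = sqrt(3)*(sqrt(2)*sqrt(3*u**4 + 3*u**2 + 2)*exp(u) + sqrt(3))*exp(-u)/3.
Check: d/du[sqrt(3)*(sqrt(2)*sqrt(3*u**4 + 3*u**2 + 2)*exp(u) + sqrt(3))*exp(-u)/3] = (2*sqrt(6)*u**3*exp(u) + sqrt(6)*u*exp(u) - sqrt(3*u**4 + 3*u**2 + 2))*exp(-u)/sqrt(3*u**4 + 3*u**2 + 2) = G'(u).

G(u) = sqrt(3)*(sqrt(2)*sqrt(3*u**4 + 3*u**2 + 2)*exp(u) + sqrt(3))*exp(-u)/3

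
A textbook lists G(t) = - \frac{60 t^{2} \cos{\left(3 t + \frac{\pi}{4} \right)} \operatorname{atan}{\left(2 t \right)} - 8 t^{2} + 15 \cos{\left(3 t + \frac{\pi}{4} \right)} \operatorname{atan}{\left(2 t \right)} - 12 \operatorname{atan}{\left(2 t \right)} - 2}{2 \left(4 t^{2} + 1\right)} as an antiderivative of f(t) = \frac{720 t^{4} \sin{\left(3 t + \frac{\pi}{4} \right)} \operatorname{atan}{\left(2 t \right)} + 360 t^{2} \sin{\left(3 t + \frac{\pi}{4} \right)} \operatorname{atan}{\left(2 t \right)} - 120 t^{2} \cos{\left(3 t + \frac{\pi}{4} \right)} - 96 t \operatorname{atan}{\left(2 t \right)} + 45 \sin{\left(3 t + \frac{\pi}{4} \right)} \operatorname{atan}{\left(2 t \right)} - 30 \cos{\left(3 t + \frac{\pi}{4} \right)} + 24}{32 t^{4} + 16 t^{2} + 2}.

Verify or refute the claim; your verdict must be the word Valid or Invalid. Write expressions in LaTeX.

d/dt[G] = \frac{720 t^{4} \sin{\left(3 t + \frac{\pi}{4} \right)} \operatorname{atan}{\left(2 t \right)} + 360 t^{2} \sin{\left(3 t + \frac{\pi}{4} \right)} \operatorname{atan}{\left(2 t \right)} - 120 t^{2} \cos{\left(3 t + \frac{\pi}{4} \right)} - 96 t \operatorname{atan}{\left(2 t \right)} + 45 \sin{\left(3 t + \frac{\pi}{4} \right)} \operatorname{atan}{\left(2 t \right)} - 30 \cos{\left(3 t + \frac{\pi}{4} \right)} + 24}{32 t^{4} + 16 t^{2} + 2}
This equals f(t) exactly, so the claim holds.

Valid: G'(t) = f(t).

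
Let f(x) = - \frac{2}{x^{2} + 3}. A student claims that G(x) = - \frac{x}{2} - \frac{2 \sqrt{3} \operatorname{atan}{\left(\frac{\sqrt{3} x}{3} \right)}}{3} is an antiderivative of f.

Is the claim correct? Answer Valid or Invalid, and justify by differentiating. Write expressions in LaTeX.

d/dx[G] = \frac{- x^{2} - 7}{2 x^{2} + 6}
d/dx[G] - f(x) = - \frac{1}{2} != 0.

Invalid: d/dx[G] - f = - \frac{1}{2}, which is not 0.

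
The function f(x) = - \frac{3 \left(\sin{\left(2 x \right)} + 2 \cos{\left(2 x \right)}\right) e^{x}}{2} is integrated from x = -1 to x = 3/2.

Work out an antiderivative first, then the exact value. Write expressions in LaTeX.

Recognize the product-rule pattern: f = u'v + uv' with u = - \frac{3 e^{x}}{2}, v = \sin{\left(2 x \right)}, so integration by parts undoes it.
F(x) = - \frac{3 e^{x} \sin{\left(2 x \right)}}{2} is an antiderivative of f.
Check: d/dx[- \frac{3 e^{x} \sin{\left(2 x \right)}}{2}] = - \frac{3 e^{x} \sin{\left(2 x \right)}}{2} - 3 e^{x} \cos{\left(2 x \right)}, which equals f(x).
F(3/2) = - \frac{3 e^{\frac{3}{2}} \sin{\left(3 \right)}}{2}; F(-1) = \frac{3 \sin{\left(2 \right)}}{2 e}.
Integral = F(3/2) - F(-1) = - \frac{3 e^{\frac{3}{2}} \sin{\left(3 \right)}}{2} - \frac{3 \sin{\left(2 \right)}}{2 e}.

Antiderivative: F(x) = - \frac{3 e^{x} \sin{\left(2 x \right)}}{2}; value = - \frac{3 e^{\frac{3}{2}} \sin{\left(3 \right)}}{2} - \frac{3 \sin{\left(2 \right)}}{2 e}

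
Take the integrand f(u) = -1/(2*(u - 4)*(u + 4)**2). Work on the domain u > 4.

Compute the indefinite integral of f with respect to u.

F(u) = (-u*log(u - 4) + u*log(u + 4) - 4*log(u - 4) + 4*log(u + 4) - 8)/(128*u + 512) + C

Factor the denominator (2*(u - 4)*(u + 4)**2) and decompose: f = 1/(128*(u + 4)) + 1/(16*(u + 4)**2) - 1/(128*(u - 4)); each piece integrates to a log, atan, or power term.
Check: d/du[(-u*log(u - 4) + u*log(u + 4) - 4*log(u - 4) + 4*log(u + 4) - 8)/(128*u + 512)] = -1/(2*u**3 + 8*u**2 - 32*u - 128), which equals f(u).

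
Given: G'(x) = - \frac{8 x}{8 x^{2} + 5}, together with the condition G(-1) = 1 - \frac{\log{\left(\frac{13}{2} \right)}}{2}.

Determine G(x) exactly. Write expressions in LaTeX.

The substitution u = 4 x^{2} + \frac{5}{2} works: G'(x) is exactly (dG/du)*(du/dx) for that inner function.
A general antiderivative is - \frac{\log{\left(4 x^{2} + \frac{5}{2} \right)}}{2} + C.
The condition gives C = 1 - \frac{\log{\left(\frac{13}{2} \right)}}{2} - (- \frac{\log{\left(\frac{13}{2} \right)}}{2}) = 1.
So G(x) = \frac{2 - \log{\left(4 x^{2} + \frac{5}{2} \right)}}{2}.
Check: d/dx[\frac{2 - \log{\left(4 x^{2} + \frac{5}{2} \right)}}{2}] = - \frac{8 x}{8 x^{2} + 5} = G'(x).

G(x) = \frac{2 - \log{\left(4 x^{2} + \frac{5}{2} \right)}}{2}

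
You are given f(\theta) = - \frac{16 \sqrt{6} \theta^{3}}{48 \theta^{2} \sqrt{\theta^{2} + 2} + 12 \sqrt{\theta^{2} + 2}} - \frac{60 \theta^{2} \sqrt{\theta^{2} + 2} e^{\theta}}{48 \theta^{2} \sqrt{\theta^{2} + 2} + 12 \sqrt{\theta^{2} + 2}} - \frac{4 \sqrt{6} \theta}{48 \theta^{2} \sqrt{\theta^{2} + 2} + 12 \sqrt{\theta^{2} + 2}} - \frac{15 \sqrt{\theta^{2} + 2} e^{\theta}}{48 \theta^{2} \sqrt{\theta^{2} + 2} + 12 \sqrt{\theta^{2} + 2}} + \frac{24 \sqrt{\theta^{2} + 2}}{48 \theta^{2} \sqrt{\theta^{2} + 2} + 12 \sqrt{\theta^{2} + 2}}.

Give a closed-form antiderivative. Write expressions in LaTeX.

Integrate term by term and add the pieces.
Check: d/d\theta[\frac{- 4 \sqrt{6} \sqrt{\theta^{2} + 2} - 15 e^{\theta} + 12 \operatorname{atan}{\left(2 \theta \right)}}{12}] = \frac{- 16 \sqrt{6} \theta^{3} - 60 \theta^{2} \sqrt{\theta^{2} + 2} e^{\theta} - 4 \sqrt{6} \theta - 15 \sqrt{\theta^{2} + 2} e^{\theta} + 24 \sqrt{\theta^{2} + 2}}{48 \theta^{2} \sqrt{\theta^{2} + 2} + 12 \sqrt{\theta^{2} + 2}}, which equals f(\theta).

An antiderivative is F(\theta) = \frac{- 4 \sqrt{6} \sqrt{\theta^{2} + 2} - 15 e^{\theta} + 12 \operatorname{atan}{\left(2 \theta \right)}}{12}.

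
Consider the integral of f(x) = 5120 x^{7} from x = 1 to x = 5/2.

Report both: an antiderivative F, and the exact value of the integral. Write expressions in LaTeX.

Recover f(x) by differentiating a candidate F(x); any mismatch rules it out.
F(x) = 640 x^{8} is an antiderivative of f.
Check: d/dx[640 x^{8}] = 5120 x^{7} = f(x).
F(5/2) = \frac{1953125}{2}; F(1) = 640.
Integral = F(5/2) - F(1) = \frac{1951845}{2}.

Antiderivative: F(x) = 640 x^{8}; value = \frac{1951845}{2}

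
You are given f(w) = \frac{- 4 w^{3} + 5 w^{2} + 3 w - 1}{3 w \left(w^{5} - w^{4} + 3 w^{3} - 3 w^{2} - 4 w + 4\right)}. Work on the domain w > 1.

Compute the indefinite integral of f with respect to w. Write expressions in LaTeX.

Factor the denominator (3 w \left(w - 1\right)^{2} \left(w + 1\right) \left(w^{2} + 4\right)) and decompose: f = \frac{97 w - 8}{300 \left(w^{2} + 4\right)} - \frac{1}{12 \left(w + 1\right)} - \frac{47}{300 \left(w - 1\right)} + \frac{1}{10 \left(w - 1\right)^{2}} - \frac{1}{12 w}; each piece integrates to a log, atan, or power term.
Check: d/dw[- \frac{47 \log{\left(w - 1 \right)}}{300} + \frac{97 \log{\left(w^{2} + 4 \right)}}{600} - \frac{\log{\left(w^{2} + w \right)}}{12} - \frac{\operatorname{atan}{\left(\frac{w}{2} \right)}}{75} - \frac{1}{10 w - 10}] = \frac{- 4 w^{3} + 5 w^{2} + 3 w - 1}{3 w^{6} - 3 w^{5} + 9 w^{4} - 9 w^{3} - 12 w^{2} + 12 w}, which equals f(w).

F(w) = - \frac{47 \log{\left(w - 1 \right)}}{300} + \frac{97 \log{\left(w^{2} + 4 \right)}}{600} - \frac{\log{\left(w^{2} + w \right)}}{12} - \frac{\operatorname{atan}{\left(\frac{w}{2} \right)}}{75} - \frac{1}{10 w - 10} + C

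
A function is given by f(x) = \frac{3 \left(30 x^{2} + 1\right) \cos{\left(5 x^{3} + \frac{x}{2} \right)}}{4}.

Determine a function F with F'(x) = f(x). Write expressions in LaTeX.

f matches the chain-rule pattern g'(h)*h' with inner function h(x) = 5 x^{3} + \frac{x}{2}; substituting u = h(x) collapses the integral.
Check: d/dx[\frac{3 \sin{\left(5 x^{3} + \frac{x}{2} \right)}}{2}] = \frac{45 x^{2} \cos{\left(5 x^{3} + \frac{x}{2} \right)}}{2} + \frac{3 \cos{\left(5 x^{3} + \frac{x}{2} \right)}}{4}, which equals f(x).

An antiderivative is F(x) = \frac{3 \sin{\left(5 x^{3} + \frac{x}{2} \right)}}{2}.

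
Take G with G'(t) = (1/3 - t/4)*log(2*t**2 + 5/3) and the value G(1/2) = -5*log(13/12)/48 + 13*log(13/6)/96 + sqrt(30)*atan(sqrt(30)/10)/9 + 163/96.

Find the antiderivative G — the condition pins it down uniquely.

G(t) = -t**2*log(2*t**2 + 5/3)/8 + t**2/8 + t*log(2*t**2 + 5/3)/3 - 2*t/3 - 5*log(t**2 + 5/6)/48 + sqrt(30)*atan(sqrt(30)*t/5)/9 + 2

Since d/dt undoes antidifferentiation here, G(t) must give back the stated G'(t).
A general antiderivative is t**2/8 - 2*t/3 + (-t**2/8 + t/3)*log(2*t**2 + 5/3) - 5*log(t**2 + 5/6)/48 + sqrt(30)*atan(sqrt(30)*t/5)/9 + C.
The condition gives C = -5*log(13/12)/48 + 13*log(13/6)/96 + sqrt(30)*atan(sqrt(30)/10)/9 + 163/96 - (-29/96 - 5*log(13/12)/48 + 13*log(13/6)/96 + sqrt(30)*atan(sqrt(30)/10)/9) = 2.
So G(t) = -t**2*log(2*t**2 + 5/3)/8 + t**2/8 + t*log(2*t**2 + 5/3)/3 - 2*t/3 - 5*log(t**2 + 5/6)/48 + sqrt(30)*atan(sqrt(30)*t/5)/9 + 2.
Check: d/dt[-t**2*log(2*t**2 + 5/3)/8 + t**2/8 + t*log(2*t**2 + 5/3)/3 - 2*t/3 - 5*log(t**2 + 5/6)/48 + sqrt(30)*atan(sqrt(30)*t/5)/9 + 2] = -t*log(2*t**2 + 5/3)/4 + log(2*t**2 + 5/3)/3, which equals G'(t).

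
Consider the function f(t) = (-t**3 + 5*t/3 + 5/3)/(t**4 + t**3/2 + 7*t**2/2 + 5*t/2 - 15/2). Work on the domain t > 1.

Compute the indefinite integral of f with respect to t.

F(t) = (406*log(t - 1) - 366*log(t + 3/2) - 1325*log(t**2 + 5) + 70*sqrt(5)*atan(sqrt(5)*t/5))/2610 + C

The denominator factors as 3*(t - 1)*(2*t + 3)*(t**2 + 5); partial fractions split f into directly integrable pieces: -5*(53*t - 7)/(261*(t**2 + 5)) - 122/(435*(2*t + 3)) + 7/(45*(t - 1)).
Check: d/dt[(406*log(t - 1) - 366*log(t + 3/2) - 1325*log(t**2 + 5) + 70*sqrt(5)*atan(sqrt(5)*t/5))/2610] = (-6*t**3 + 10*t + 10)/(6*t**4 + 3*t**3 + 21*t**2 + 15*t - 45), which equals f(t).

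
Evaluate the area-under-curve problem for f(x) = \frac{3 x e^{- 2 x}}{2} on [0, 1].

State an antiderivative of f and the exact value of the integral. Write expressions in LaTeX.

f has the shape u'v + uv' for u = - \frac{3 x}{4} - \frac{3}{8} and v = e^{- 2 x} — it is the derivative of the product u*v.
F(x) = \frac{\left(- 6 x - 3\right) e^{- 2 x}}{8} is an antiderivative of f.
Check: d/dx[\frac{\left(- 6 x - 3\right) e^{- 2 x}}{8}] = \frac{3 x e^{- 2 x}}{2} = f(x).
F(1) = - \frac{9}{8 e^{2}}; F(0) = - \frac{3}{8}.
Integral = F(1) - F(0) = \frac{3}{8} - \frac{9}{8 e^{2}}.

Antiderivative: F(x) = \frac{\left(- 6 x - 3\right) e^{- 2 x}}{8}; value = \frac{3}{8} - \frac{9}{8 e^{2}}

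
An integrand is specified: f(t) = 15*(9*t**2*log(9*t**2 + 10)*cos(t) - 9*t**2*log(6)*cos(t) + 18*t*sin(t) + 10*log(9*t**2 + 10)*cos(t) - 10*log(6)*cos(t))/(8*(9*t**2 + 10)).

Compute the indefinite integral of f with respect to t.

F(t) = 15*log(3*t**2/2 + 5/3)*sin(t)/8 + C

f has the shape u'v + uv' for u = 15*log(3*t**2/2 + 5/3)/8 and v = sin(t) — it is the derivative of the product u*v.
Check: d/dt[15*log(3*t**2/2 + 5/3)*sin(t)/8] = (135*t**2*log(9*t**2 + 10)*cos(t) - 135*t**2*log(6)*cos(t) + 270*t*sin(t) + 150*log(9*t**2 + 10)*cos(t) - 150*log(6)*cos(t))/(72*t**2 + 80), which equals f(t).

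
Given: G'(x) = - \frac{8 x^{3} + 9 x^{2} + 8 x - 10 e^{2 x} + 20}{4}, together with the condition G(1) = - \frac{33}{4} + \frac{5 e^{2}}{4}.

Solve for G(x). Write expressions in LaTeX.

Recover the given G'(x) by differentiating a candidate G(x); any mismatch rules it out.
A general antiderivative is - \frac{x^{4}}{2} - \frac{3 x^{3}}{4} - x^{2} - 5 x + \frac{5 e^{2 x}}{4} + C.
The condition gives C = - \frac{33}{4} + \frac{5 e^{2}}{4} - (- \frac{29}{4} + \frac{5 e^{2}}{4}) = -1.
So G(x) = - \frac{x^{4}}{2} - \frac{3 x^{3}}{4} - x^{2} - 5 x + \frac{5 e^{2 x}}{4} - 1.
Check: d/dx[- \frac{x^{4}}{2} - \frac{3 x^{3}}{4} - x^{2} - 5 x + \frac{5 e^{2 x}}{4} - 1] = - 2 x^{3} - \frac{9 x^{2}}{4} - 2 x + \frac{5 e^{2 x}}{2} - 5, which equals G'(x).

G(x) = - \frac{x^{4}}{2} - \frac{3 x^{3}}{4} - x^{2} - 5 x + \frac{5 e^{2 x}}{4} - 1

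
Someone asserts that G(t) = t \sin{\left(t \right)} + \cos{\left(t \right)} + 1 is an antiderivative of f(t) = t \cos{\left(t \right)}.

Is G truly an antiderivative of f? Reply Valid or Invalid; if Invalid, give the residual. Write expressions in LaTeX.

d/dt[G] = t \cos{\left(t \right)}
This equals f(t) exactly, so the claim holds.

Valid. The derivative of G reproduces f.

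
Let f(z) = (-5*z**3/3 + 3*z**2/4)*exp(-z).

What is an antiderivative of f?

f has the shape u'v + uv' for u = 5*z**3/3 + 17*z**2/4 + 17*z/2 + 17/2 and v = exp(-z) — it is the derivative of the product u*v.
Check: d/dz[(20*z**3 + 51*z**2 + 102*z + 102)*exp(-z)/12] = (-20*z**3 + 9*z**2)*exp(-z)/12, which equals f(z).

An antiderivative is F(z) = (20*z**3 + 51*z**2 + 102*z + 102)*exp(-z)/12.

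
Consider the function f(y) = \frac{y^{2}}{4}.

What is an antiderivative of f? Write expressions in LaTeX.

An antiderivative is F(y) = \frac{y^{3}}{12}.

Differentiate the proposed F(y) back; it has to land on f(y) exactly.
Check: d/dy[\frac{y^{3}}{12}] = \frac{y^{2}}{4} = f(y).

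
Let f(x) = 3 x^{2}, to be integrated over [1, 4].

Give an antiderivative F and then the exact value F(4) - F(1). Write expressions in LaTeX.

Antiderivative: F(x) = x^{3}; value = 63

Differentiate the proposed F(x) back; it has to land on f(x) exactly.
F(x) = x^{3} is an antiderivative of f.
Check: d/dx[x^{3}] = 3 x^{2} = f(x).
F(4) = 64; F(1) = 1.
Integral = F(4) - F(1) = 63.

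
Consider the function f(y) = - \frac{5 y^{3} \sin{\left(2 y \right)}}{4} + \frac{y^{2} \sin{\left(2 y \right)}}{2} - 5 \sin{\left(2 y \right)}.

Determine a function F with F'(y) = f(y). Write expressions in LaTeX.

An antiderivative is F(y) = \frac{20 y^{3} \cos{\left(2 y \right)} - 30 y^{2} \sin{\left(2 y \right)} - 8 y^{2} \cos{\left(2 y \right)} + 8 y \sin{\left(2 y \right)} - 30 y \cos{\left(2 y \right)} + 15 \sin{\left(2 y \right)} + 84 \cos{\left(2 y \right)}}{32}.

Integrate term by term and add the pieces.
Check: d/dy[\frac{20 y^{3} \cos{\left(2 y \right)} - 30 y^{2} \sin{\left(2 y \right)} - 8 y^{2} \cos{\left(2 y \right)} + 8 y \sin{\left(2 y \right)} - 30 y \cos{\left(2 y \right)} + 15 \sin{\left(2 y \right)} + 84 \cos{\left(2 y \right)}}{32}] = - \frac{5 y^{3} \sin{\left(2 y \right)}}{4} + \frac{y^{2} \sin{\left(2 y \right)}}{2} - 5 \sin{\left(2 y \right)} = f(y).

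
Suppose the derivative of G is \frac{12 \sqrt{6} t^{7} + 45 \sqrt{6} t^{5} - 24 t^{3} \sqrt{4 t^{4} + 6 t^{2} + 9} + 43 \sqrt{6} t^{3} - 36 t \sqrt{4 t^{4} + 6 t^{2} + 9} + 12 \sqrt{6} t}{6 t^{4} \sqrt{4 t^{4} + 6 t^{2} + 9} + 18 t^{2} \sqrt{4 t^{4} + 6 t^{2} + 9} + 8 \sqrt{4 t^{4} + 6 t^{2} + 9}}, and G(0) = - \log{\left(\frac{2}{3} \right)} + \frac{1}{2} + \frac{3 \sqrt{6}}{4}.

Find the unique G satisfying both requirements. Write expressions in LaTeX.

The proposed G(t) is checked by its d/dt: the result must match the given G'(t).
A general antiderivative is \frac{3 \sqrt{\frac{2 t^{4}}{3} + t^{2} + \frac{3}{2}}}{2} - \log{\left(\frac{t^{4}}{2} + \frac{3 t^{2}}{2} + \frac{2}{3} \right)} + C.
The condition gives C = - \log{\left(\frac{2}{3} \right)} + \frac{1}{2} + \frac{3 \sqrt{6}}{4} - (- \log{\left(\frac{2}{3} \right)} + \frac{3 \sqrt{6}}{4}) = \frac{1}{2}.
So G(t) = \frac{\sqrt{6} \sqrt{4 t^{4} + 6 t^{2} + 9} - 4 \log{\left(\frac{t^{4}}{2} + \frac{3 t^{2}}{2} + \frac{2}{3} \right)} + 2}{4}.
Check: d/dt[\frac{\sqrt{6} \sqrt{4 t^{4} + 6 t^{2} + 9} - 4 \log{\left(\frac{t^{4}}{2} + \frac{3 t^{2}}{2} + \frac{2}{3} \right)} + 2}{4}] = \frac{12 \sqrt{6} t^{7} + 45 \sqrt{6} t^{5} - 24 t^{3} \sqrt{4 t^{4} + 6 t^{2} + 9} + 43 \sqrt{6} t^{3} - 36 t \sqrt{4 t^{4} + 6 t^{2} + 9} + 12 \sqrt{6} t}{6 t^{4} \sqrt{4 t^{4} + 6 t^{2} + 9} + 18 t^{2} \sqrt{4 t^{4} + 6 t^{2} + 9} + 8 \sqrt{4 t^{4} + 6 t^{2} + 9}} = G'(t).

G(t) = \frac{\sqrt{6} \sqrt{4 t^{4} + 6 t^{2} + 9} - 4 \log{\left(\frac{t^{4}}{2} + \frac{3 t^{2}}{2} + \frac{2}{3} \right)} + 2}{4}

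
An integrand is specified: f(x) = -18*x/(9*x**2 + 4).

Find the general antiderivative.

F(x) = -log(3*x**2 + 4/3) + C

f matches the chain-rule pattern g'(h)*h' with inner function h(x) = 3*x**2 + 4/3; substituting u = h(x) collapses the integral.
Check: d/dx[-log(3*x**2 + 4/3)] = -18*x/(9*x**2 + 4) = f(x).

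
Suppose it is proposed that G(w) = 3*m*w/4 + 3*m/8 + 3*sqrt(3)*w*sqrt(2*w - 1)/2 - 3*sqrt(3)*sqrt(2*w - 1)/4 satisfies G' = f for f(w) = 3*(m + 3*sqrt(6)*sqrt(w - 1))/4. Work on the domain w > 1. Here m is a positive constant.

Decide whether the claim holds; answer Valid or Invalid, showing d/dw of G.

Invalid: d/dw[G] - f = -9*sqrt(6)*sqrt(w - 1)/4 + 9*sqrt(3)*sqrt(2*w - 1)/4, which is not 0.

d/dw[G] = (3*m*sqrt(2*w - 1) + 18*sqrt(3)*w - 9*sqrt(3))/(4*sqrt(2*w - 1))
d/dw[G] - f(w) = -9*sqrt(6)*sqrt(w - 1)/4 + 9*sqrt(3)*sqrt(2*w - 1)/4 != 0.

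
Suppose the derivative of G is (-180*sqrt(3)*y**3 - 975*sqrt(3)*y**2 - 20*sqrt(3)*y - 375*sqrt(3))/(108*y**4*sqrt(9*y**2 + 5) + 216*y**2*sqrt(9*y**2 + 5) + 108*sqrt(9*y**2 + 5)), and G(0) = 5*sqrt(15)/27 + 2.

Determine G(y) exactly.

G(y) = (216*y**2 - 75*sqrt(3)*y*sqrt(9*y**2 + 5) + 20*sqrt(3)*sqrt(9*y**2 + 5) + 216)/(108*(y**2 + 1))

Any candidate G(y) must reproduce the stated G'(y) exactly.
A general antiderivative is 5*(4/3 - 5*y)*sqrt(3*y**2 + 5/3)/(4*(3*y**2 + 3)) + C.
The condition gives C = 5*sqrt(15)/27 + 2 - (5*sqrt(15)/27) = 2.
So G(y) = (216*y**2 - 75*sqrt(3)*y*sqrt(9*y**2 + 5) + 20*sqrt(3)*sqrt(9*y**2 + 5) + 216)/(108*(y**2 + 1)).
Check: d/dy[(216*y**2 - 75*sqrt(3)*y*sqrt(9*y**2 + 5) + 20*sqrt(3)*sqrt(9*y**2 + 5) + 216)/(108*(y**2 + 1))] = (-180*sqrt(3)*y**3 - 975*sqrt(3)*y**2 - 20*sqrt(3)*y - 375*sqrt(3))/(108*y**4*sqrt(9*y**2 + 5) + 216*y**2*sqrt(9*y**2 + 5) + 108*sqrt(9*y**2 + 5)) = G'(y).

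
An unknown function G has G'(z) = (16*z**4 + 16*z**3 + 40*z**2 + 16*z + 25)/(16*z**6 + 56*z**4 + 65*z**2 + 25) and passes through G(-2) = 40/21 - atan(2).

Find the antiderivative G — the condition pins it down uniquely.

G(z) = atan(z) + 2 - 2/(4*z**2 + 5)

Whatever form G(z) takes, its d/dz must return the stated G'(z).
A general antiderivative is atan(z) - 2/(4*z**2 + 5) + C.
The condition gives C = 40/21 - atan(2) - (-atan(2) - 2/21) = 2.
So G(z) = atan(z) + 2 - 2/(4*z**2 + 5).
Check: d/dz[atan(z) + 2 - 2/(4*z**2 + 5)] = (16*z**4 + 16*z**3 + 40*z**2 + 16*z + 25)/(16*z**6 + 56*z**4 + 65*z**2 + 25) = G'(z).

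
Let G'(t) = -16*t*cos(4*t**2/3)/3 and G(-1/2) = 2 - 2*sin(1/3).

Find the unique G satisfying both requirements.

G(t) = 2 - 2*sin(4*t**2/3)

G'(t) matches the chain-rule pattern g'(h)*h' with inner function h(t) = 4*t**2/3; substituting u = h(t) collapses the integral.
A general antiderivative is -2*sin(4*t**2/3) + C.
The condition gives C = 2 - 2*sin(1/3) - (-2*sin(1/3)) = 2.
So G(t) = 2 - 2*sin(4*t**2/3).
Check: d/dt[2 - 2*sin(4*t**2/3)] = -16*t*cos(4*t**2/3)/3 = G'(t).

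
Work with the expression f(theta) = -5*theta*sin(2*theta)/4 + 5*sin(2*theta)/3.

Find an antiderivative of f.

An antiderivative is F(theta) = 5*theta*cos(2*theta)/8 - 5*sin(2*theta)/16 - 5*cos(2*theta)/6.

Integrate term by term and add the pieces.
Check: d/dtheta[5*theta*cos(2*theta)/8 - 5*sin(2*theta)/16 - 5*cos(2*theta)/6] = -5*theta*sin(2*theta)/4 + 5*sin(2*theta)/3 = f(theta).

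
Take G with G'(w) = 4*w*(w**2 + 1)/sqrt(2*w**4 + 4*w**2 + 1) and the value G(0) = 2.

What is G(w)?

G'(w) matches the chain-rule pattern g'(h)*h' with inner function h(w) = 2*w**4 + 4*w**2 + 1; substituting u = h(w) collapses the integral.
A general antiderivative is sqrt(2*w**4 + 4*w**2 + 1) + C.
The condition gives C = 2 - (1) = 1.
So G(w) = sqrt(2*w**4 + 4*w**2 + 1) + 1.
Check: d/dw[sqrt(2*w**4 + 4*w**2 + 1) + 1] = (4*w**3 + 4*w)/sqrt(2*w**4 + 4*w**2 + 1), which equals G'(w).

G(w) = sqrt(2*w**4 + 4*w**2 + 1) + 1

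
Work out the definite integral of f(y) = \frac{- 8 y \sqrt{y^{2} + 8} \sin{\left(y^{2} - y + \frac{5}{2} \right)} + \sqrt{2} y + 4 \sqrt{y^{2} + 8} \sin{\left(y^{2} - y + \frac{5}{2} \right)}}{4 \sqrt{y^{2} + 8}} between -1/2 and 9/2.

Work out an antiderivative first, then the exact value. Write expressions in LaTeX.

Whatever form F(y) takes, F'(y) = f(y) is non-negotiable.
F(y) = \frac{\sqrt{\frac{y^{2}}{2} + 4}}{2} + \cos{\left(y^{2} - y + \frac{5}{2} \right)} is an antiderivative of f.
Check: d/dy[\frac{\sqrt{\frac{y^{2}}{2} + 4}}{2} + \cos{\left(y^{2} - y + \frac{5}{2} \right)}] = \frac{- 8 y \sqrt{y^{2} + 8} \sin{\left(y^{2} - y + \frac{5}{2} \right)} + \sqrt{2} y + 4 \sqrt{y^{2} + 8} \sin{\left(y^{2} - y + \frac{5}{2} \right)}}{4 \sqrt{y^{2} + 8}} = f(y).
F(9/2) = \cos{\left(\frac{73}{4} \right)} + \frac{\sqrt{226}}{8}; F(-1/2) = \cos{\left(\frac{13}{4} \right)} + \frac{\sqrt{66}}{8}.
Integral = F(9/2) - F(-1/2) = - \frac{\sqrt{66}}{8} + \cos{\left(\frac{73}{4} \right)} - \cos{\left(\frac{13}{4} \right)} + \frac{\sqrt{226}}{8}.

Antiderivative: F(y) = \frac{\sqrt{\frac{y^{2}}{2} + 4}}{2} + \cos{\left(y^{2} - y + \frac{5}{2} \right)}; value = - \frac{\sqrt{66}}{8} + \cos{\left(\frac{73}{4} \right)} - \cos{\left(\frac{13}{4} \right)} + \frac{\sqrt{226}}{8}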